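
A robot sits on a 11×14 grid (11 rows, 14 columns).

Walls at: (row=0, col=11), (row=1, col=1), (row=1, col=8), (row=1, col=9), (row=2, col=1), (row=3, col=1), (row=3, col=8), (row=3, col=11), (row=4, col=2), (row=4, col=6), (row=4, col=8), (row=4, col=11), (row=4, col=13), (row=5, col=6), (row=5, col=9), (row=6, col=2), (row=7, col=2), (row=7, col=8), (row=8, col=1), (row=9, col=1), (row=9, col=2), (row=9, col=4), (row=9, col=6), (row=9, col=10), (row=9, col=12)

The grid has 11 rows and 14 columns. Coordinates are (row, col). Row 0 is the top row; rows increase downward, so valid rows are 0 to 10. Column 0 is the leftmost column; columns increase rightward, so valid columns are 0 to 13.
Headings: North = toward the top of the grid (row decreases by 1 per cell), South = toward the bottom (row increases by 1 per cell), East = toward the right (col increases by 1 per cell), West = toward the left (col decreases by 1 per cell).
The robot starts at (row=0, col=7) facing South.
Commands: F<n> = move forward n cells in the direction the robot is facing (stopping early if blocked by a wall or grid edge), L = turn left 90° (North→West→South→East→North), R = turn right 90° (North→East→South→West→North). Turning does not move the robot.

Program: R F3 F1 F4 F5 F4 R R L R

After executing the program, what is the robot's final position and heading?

Answer: Final position: (row=0, col=0), facing East

Derivation:
Start: (row=0, col=7), facing South
  R: turn right, now facing West
  F3: move forward 3, now at (row=0, col=4)
  F1: move forward 1, now at (row=0, col=3)
  F4: move forward 3/4 (blocked), now at (row=0, col=0)
  F5: move forward 0/5 (blocked), now at (row=0, col=0)
  F4: move forward 0/4 (blocked), now at (row=0, col=0)
  R: turn right, now facing North
  R: turn right, now facing East
  L: turn left, now facing North
  R: turn right, now facing East
Final: (row=0, col=0), facing East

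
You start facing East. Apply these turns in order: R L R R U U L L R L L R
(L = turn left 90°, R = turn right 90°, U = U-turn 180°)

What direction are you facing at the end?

Answer: Final heading: East

Derivation:
Start: East
  R (right (90° clockwise)) -> South
  L (left (90° counter-clockwise)) -> East
  R (right (90° clockwise)) -> South
  R (right (90° clockwise)) -> West
  U (U-turn (180°)) -> East
  U (U-turn (180°)) -> West
  L (left (90° counter-clockwise)) -> South
  L (left (90° counter-clockwise)) -> East
  R (right (90° clockwise)) -> South
  L (left (90° counter-clockwise)) -> East
  L (left (90° counter-clockwise)) -> North
  R (right (90° clockwise)) -> East
Final: East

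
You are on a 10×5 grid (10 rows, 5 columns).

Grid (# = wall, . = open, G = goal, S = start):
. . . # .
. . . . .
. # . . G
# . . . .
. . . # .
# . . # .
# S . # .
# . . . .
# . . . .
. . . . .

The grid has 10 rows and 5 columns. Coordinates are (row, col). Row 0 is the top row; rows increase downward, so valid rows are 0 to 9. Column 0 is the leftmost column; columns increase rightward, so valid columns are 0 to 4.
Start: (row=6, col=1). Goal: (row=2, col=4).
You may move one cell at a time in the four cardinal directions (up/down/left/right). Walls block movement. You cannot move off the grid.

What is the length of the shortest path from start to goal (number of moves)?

Answer: Shortest path length: 7

Derivation:
BFS from (row=6, col=1) until reaching (row=2, col=4):
  Distance 0: (row=6, col=1)
  Distance 1: (row=5, col=1), (row=6, col=2), (row=7, col=1)
  Distance 2: (row=4, col=1), (row=5, col=2), (row=7, col=2), (row=8, col=1)
  Distance 3: (row=3, col=1), (row=4, col=0), (row=4, col=2), (row=7, col=3), (row=8, col=2), (row=9, col=1)
  Distance 4: (row=3, col=2), (row=7, col=4), (row=8, col=3), (row=9, col=0), (row=9, col=2)
  Distance 5: (row=2, col=2), (row=3, col=3), (row=6, col=4), (row=8, col=4), (row=9, col=3)
  Distance 6: (row=1, col=2), (row=2, col=3), (row=3, col=4), (row=5, col=4), (row=9, col=4)
  Distance 7: (row=0, col=2), (row=1, col=1), (row=1, col=3), (row=2, col=4), (row=4, col=4)  <- goal reached here
One shortest path (7 moves): (row=6, col=1) -> (row=6, col=2) -> (row=5, col=2) -> (row=4, col=2) -> (row=3, col=2) -> (row=3, col=3) -> (row=3, col=4) -> (row=2, col=4)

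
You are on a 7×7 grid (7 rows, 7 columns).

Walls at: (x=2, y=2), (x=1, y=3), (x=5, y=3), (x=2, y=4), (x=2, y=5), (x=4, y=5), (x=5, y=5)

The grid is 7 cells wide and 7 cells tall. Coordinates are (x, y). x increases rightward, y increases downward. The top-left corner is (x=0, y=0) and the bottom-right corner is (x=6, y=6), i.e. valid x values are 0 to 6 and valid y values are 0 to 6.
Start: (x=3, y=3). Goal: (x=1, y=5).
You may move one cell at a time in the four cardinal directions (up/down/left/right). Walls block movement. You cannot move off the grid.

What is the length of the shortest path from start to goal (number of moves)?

Answer: Shortest path length: 6

Derivation:
BFS from (x=3, y=3) until reaching (x=1, y=5):
  Distance 0: (x=3, y=3)
  Distance 1: (x=3, y=2), (x=2, y=3), (x=4, y=3), (x=3, y=4)
  Distance 2: (x=3, y=1), (x=4, y=2), (x=4, y=4), (x=3, y=5)
  Distance 3: (x=3, y=0), (x=2, y=1), (x=4, y=1), (x=5, y=2), (x=5, y=4), (x=3, y=6)
  Distance 4: (x=2, y=0), (x=4, y=0), (x=1, y=1), (x=5, y=1), (x=6, y=2), (x=6, y=4), (x=2, y=6), (x=4, y=6)
  Distance 5: (x=1, y=0), (x=5, y=0), (x=0, y=1), (x=6, y=1), (x=1, y=2), (x=6, y=3), (x=6, y=5), (x=1, y=6), (x=5, y=6)
  Distance 6: (x=0, y=0), (x=6, y=0), (x=0, y=2), (x=1, y=5), (x=0, y=6), (x=6, y=6)  <- goal reached here
One shortest path (6 moves): (x=3, y=3) -> (x=3, y=4) -> (x=3, y=5) -> (x=3, y=6) -> (x=2, y=6) -> (x=1, y=6) -> (x=1, y=5)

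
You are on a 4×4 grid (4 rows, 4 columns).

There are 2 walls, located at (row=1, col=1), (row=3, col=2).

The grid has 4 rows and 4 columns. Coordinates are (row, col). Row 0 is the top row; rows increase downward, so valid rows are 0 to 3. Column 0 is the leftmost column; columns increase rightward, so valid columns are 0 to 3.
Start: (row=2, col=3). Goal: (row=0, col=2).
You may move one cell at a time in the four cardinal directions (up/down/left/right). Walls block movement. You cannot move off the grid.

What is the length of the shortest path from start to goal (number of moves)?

Answer: Shortest path length: 3

Derivation:
BFS from (row=2, col=3) until reaching (row=0, col=2):
  Distance 0: (row=2, col=3)
  Distance 1: (row=1, col=3), (row=2, col=2), (row=3, col=3)
  Distance 2: (row=0, col=3), (row=1, col=2), (row=2, col=1)
  Distance 3: (row=0, col=2), (row=2, col=0), (row=3, col=1)  <- goal reached here
One shortest path (3 moves): (row=2, col=3) -> (row=2, col=2) -> (row=1, col=2) -> (row=0, col=2)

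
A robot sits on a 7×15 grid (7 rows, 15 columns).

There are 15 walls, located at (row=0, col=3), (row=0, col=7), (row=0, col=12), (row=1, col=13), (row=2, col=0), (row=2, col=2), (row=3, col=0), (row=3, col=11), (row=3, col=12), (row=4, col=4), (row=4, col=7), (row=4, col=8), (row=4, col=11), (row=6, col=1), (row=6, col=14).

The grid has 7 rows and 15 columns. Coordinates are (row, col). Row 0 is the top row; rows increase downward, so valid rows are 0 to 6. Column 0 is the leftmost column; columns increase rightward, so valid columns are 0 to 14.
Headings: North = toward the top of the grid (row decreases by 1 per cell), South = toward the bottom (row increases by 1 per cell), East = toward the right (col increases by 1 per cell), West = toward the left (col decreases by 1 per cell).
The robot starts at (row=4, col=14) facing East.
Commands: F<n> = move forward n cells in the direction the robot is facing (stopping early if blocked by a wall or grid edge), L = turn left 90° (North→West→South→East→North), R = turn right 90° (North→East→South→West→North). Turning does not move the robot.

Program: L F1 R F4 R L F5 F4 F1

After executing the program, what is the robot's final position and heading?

Answer: Final position: (row=3, col=14), facing East

Derivation:
Start: (row=4, col=14), facing East
  L: turn left, now facing North
  F1: move forward 1, now at (row=3, col=14)
  R: turn right, now facing East
  F4: move forward 0/4 (blocked), now at (row=3, col=14)
  R: turn right, now facing South
  L: turn left, now facing East
  F5: move forward 0/5 (blocked), now at (row=3, col=14)
  F4: move forward 0/4 (blocked), now at (row=3, col=14)
  F1: move forward 0/1 (blocked), now at (row=3, col=14)
Final: (row=3, col=14), facing East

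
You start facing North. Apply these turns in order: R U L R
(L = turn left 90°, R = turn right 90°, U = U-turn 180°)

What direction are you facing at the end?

Answer: Final heading: West

Derivation:
Start: North
  R (right (90° clockwise)) -> East
  U (U-turn (180°)) -> West
  L (left (90° counter-clockwise)) -> South
  R (right (90° clockwise)) -> West
Final: West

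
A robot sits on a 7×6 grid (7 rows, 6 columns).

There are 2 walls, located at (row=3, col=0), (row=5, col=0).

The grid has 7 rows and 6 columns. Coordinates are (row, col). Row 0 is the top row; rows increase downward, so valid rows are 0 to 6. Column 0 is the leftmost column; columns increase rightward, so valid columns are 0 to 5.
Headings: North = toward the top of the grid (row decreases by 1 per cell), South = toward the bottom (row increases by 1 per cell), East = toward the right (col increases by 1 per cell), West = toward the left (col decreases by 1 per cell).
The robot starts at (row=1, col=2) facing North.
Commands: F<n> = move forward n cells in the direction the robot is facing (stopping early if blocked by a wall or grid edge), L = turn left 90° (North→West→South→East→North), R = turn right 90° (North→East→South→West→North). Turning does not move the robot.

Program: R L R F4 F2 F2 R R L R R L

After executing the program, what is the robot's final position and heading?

Answer: Final position: (row=1, col=5), facing West

Derivation:
Start: (row=1, col=2), facing North
  R: turn right, now facing East
  L: turn left, now facing North
  R: turn right, now facing East
  F4: move forward 3/4 (blocked), now at (row=1, col=5)
  F2: move forward 0/2 (blocked), now at (row=1, col=5)
  F2: move forward 0/2 (blocked), now at (row=1, col=5)
  R: turn right, now facing South
  R: turn right, now facing West
  L: turn left, now facing South
  R: turn right, now facing West
  R: turn right, now facing North
  L: turn left, now facing West
Final: (row=1, col=5), facing West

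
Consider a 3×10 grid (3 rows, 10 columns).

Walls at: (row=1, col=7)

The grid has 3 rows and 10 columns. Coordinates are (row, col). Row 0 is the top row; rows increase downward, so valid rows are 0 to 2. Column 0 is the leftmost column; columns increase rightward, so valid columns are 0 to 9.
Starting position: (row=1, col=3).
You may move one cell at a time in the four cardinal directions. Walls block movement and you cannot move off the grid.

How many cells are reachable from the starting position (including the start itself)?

Answer: Reachable cells: 29

Derivation:
BFS flood-fill from (row=1, col=3):
  Distance 0: (row=1, col=3)
  Distance 1: (row=0, col=3), (row=1, col=2), (row=1, col=4), (row=2, col=3)
  Distance 2: (row=0, col=2), (row=0, col=4), (row=1, col=1), (row=1, col=5), (row=2, col=2), (row=2, col=4)
  Distance 3: (row=0, col=1), (row=0, col=5), (row=1, col=0), (row=1, col=6), (row=2, col=1), (row=2, col=5)
  Distance 4: (row=0, col=0), (row=0, col=6), (row=2, col=0), (row=2, col=6)
  Distance 5: (row=0, col=7), (row=2, col=7)
  Distance 6: (row=0, col=8), (row=2, col=8)
  Distance 7: (row=0, col=9), (row=1, col=8), (row=2, col=9)
  Distance 8: (row=1, col=9)
Total reachable: 29 (grid has 29 open cells total)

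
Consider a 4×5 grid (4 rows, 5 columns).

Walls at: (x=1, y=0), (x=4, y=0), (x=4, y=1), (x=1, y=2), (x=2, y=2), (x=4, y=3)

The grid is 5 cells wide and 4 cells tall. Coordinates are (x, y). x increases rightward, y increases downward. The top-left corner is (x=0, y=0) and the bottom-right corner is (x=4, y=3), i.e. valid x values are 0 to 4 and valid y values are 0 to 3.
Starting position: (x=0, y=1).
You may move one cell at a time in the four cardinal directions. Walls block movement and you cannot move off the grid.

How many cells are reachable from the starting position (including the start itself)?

BFS flood-fill from (x=0, y=1):
  Distance 0: (x=0, y=1)
  Distance 1: (x=0, y=0), (x=1, y=1), (x=0, y=2)
  Distance 2: (x=2, y=1), (x=0, y=3)
  Distance 3: (x=2, y=0), (x=3, y=1), (x=1, y=3)
  Distance 4: (x=3, y=0), (x=3, y=2), (x=2, y=3)
  Distance 5: (x=4, y=2), (x=3, y=3)
Total reachable: 14 (grid has 14 open cells total)

Answer: Reachable cells: 14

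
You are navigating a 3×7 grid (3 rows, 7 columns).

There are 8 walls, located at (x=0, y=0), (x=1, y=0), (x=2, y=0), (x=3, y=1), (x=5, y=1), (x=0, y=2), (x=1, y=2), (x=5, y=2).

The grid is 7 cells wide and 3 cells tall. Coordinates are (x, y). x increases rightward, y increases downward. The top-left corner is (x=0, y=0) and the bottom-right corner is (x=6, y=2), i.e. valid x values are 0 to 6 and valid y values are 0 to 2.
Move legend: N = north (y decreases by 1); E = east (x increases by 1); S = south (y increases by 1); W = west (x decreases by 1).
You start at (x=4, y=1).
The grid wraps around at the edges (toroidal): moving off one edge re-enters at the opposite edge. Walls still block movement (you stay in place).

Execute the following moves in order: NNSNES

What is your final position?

Start: (x=4, y=1)
  N (north): (x=4, y=1) -> (x=4, y=0)
  N (north): (x=4, y=0) -> (x=4, y=2)
  S (south): (x=4, y=2) -> (x=4, y=0)
  N (north): (x=4, y=0) -> (x=4, y=2)
  E (east): blocked, stay at (x=4, y=2)
  S (south): (x=4, y=2) -> (x=4, y=0)
Final: (x=4, y=0)

Answer: Final position: (x=4, y=0)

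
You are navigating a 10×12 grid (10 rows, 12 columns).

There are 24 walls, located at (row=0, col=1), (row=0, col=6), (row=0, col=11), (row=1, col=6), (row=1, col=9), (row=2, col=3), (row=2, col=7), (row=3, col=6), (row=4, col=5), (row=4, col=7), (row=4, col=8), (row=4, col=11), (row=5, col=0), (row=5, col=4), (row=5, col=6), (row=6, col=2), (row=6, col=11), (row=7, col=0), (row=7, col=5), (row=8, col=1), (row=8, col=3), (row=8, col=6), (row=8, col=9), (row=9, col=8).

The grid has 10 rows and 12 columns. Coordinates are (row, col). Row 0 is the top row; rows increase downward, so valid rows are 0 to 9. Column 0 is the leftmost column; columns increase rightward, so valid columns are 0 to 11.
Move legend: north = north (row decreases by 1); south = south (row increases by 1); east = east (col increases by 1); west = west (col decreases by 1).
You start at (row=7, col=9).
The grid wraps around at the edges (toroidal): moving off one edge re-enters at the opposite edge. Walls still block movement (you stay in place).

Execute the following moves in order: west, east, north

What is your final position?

Start: (row=7, col=9)
  west (west): (row=7, col=9) -> (row=7, col=8)
  east (east): (row=7, col=8) -> (row=7, col=9)
  north (north): (row=7, col=9) -> (row=6, col=9)
Final: (row=6, col=9)

Answer: Final position: (row=6, col=9)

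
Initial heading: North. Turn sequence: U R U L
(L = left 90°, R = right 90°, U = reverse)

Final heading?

Start: North
  U (U-turn (180°)) -> South
  R (right (90° clockwise)) -> West
  U (U-turn (180°)) -> East
  L (left (90° counter-clockwise)) -> North
Final: North

Answer: Final heading: North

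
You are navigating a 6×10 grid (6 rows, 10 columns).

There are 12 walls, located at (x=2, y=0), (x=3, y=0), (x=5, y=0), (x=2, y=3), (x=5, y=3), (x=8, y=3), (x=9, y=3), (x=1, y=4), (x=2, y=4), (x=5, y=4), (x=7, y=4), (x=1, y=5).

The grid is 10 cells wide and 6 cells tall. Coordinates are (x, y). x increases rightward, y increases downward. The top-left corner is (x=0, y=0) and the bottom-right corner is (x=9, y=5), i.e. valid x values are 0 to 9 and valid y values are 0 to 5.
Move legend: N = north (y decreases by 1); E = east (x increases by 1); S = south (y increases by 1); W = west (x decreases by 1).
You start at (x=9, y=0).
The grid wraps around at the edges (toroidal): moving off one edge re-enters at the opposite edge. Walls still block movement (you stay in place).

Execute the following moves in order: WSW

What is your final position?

Answer: Final position: (x=7, y=1)

Derivation:
Start: (x=9, y=0)
  W (west): (x=9, y=0) -> (x=8, y=0)
  S (south): (x=8, y=0) -> (x=8, y=1)
  W (west): (x=8, y=1) -> (x=7, y=1)
Final: (x=7, y=1)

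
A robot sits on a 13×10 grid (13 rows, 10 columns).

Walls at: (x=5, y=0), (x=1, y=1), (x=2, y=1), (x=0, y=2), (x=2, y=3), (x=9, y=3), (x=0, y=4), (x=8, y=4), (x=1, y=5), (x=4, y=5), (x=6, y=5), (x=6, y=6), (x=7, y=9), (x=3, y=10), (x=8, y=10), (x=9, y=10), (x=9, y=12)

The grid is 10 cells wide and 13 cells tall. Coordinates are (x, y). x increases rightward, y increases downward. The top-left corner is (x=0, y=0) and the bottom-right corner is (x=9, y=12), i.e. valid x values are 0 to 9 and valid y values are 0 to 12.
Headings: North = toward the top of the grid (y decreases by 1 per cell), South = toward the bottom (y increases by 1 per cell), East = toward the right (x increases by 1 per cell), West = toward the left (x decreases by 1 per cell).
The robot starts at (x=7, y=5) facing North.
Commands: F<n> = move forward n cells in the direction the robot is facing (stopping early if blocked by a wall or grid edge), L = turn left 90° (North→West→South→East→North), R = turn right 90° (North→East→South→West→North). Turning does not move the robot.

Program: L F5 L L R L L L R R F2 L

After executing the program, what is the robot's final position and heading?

Start: (x=7, y=5), facing North
  L: turn left, now facing West
  F5: move forward 0/5 (blocked), now at (x=7, y=5)
  L: turn left, now facing South
  L: turn left, now facing East
  R: turn right, now facing South
  L: turn left, now facing East
  L: turn left, now facing North
  L: turn left, now facing West
  R: turn right, now facing North
  R: turn right, now facing East
  F2: move forward 2, now at (x=9, y=5)
  L: turn left, now facing North
Final: (x=9, y=5), facing North

Answer: Final position: (x=9, y=5), facing North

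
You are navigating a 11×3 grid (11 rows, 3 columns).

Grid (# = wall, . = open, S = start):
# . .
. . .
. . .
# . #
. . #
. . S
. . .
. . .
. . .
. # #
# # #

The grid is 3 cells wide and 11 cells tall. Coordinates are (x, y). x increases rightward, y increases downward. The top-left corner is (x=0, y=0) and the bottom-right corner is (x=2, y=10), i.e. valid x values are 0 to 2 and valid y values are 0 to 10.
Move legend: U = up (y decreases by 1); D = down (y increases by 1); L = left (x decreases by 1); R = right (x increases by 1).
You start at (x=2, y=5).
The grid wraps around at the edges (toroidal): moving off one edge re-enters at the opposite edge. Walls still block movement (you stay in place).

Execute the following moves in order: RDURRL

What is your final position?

Start: (x=2, y=5)
  R (right): (x=2, y=5) -> (x=0, y=5)
  D (down): (x=0, y=5) -> (x=0, y=6)
  U (up): (x=0, y=6) -> (x=0, y=5)
  R (right): (x=0, y=5) -> (x=1, y=5)
  R (right): (x=1, y=5) -> (x=2, y=5)
  L (left): (x=2, y=5) -> (x=1, y=5)
Final: (x=1, y=5)

Answer: Final position: (x=1, y=5)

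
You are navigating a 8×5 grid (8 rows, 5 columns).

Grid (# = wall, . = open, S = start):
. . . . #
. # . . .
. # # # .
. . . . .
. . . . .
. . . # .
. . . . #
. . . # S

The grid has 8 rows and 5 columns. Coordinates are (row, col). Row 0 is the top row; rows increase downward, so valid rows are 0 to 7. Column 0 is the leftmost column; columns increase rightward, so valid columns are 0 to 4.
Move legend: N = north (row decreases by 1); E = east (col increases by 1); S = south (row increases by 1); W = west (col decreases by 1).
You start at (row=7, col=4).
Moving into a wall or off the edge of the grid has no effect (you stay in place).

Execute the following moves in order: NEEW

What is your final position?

Answer: Final position: (row=7, col=4)

Derivation:
Start: (row=7, col=4)
  N (north): blocked, stay at (row=7, col=4)
  E (east): blocked, stay at (row=7, col=4)
  E (east): blocked, stay at (row=7, col=4)
  W (west): blocked, stay at (row=7, col=4)
Final: (row=7, col=4)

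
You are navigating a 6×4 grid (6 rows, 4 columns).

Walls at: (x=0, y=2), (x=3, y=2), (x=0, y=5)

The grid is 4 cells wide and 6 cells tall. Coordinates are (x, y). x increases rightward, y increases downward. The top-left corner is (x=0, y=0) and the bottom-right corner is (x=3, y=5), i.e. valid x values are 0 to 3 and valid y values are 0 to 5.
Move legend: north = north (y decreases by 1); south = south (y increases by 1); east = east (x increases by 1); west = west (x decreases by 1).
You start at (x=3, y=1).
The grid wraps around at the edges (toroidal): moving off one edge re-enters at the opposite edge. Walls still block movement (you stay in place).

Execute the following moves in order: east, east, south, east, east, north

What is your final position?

Answer: Final position: (x=2, y=1)

Derivation:
Start: (x=3, y=1)
  east (east): (x=3, y=1) -> (x=0, y=1)
  east (east): (x=0, y=1) -> (x=1, y=1)
  south (south): (x=1, y=1) -> (x=1, y=2)
  east (east): (x=1, y=2) -> (x=2, y=2)
  east (east): blocked, stay at (x=2, y=2)
  north (north): (x=2, y=2) -> (x=2, y=1)
Final: (x=2, y=1)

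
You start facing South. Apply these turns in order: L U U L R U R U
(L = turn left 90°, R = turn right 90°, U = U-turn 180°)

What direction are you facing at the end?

Start: South
  L (left (90° counter-clockwise)) -> East
  U (U-turn (180°)) -> West
  U (U-turn (180°)) -> East
  L (left (90° counter-clockwise)) -> North
  R (right (90° clockwise)) -> East
  U (U-turn (180°)) -> West
  R (right (90° clockwise)) -> North
  U (U-turn (180°)) -> South
Final: South

Answer: Final heading: South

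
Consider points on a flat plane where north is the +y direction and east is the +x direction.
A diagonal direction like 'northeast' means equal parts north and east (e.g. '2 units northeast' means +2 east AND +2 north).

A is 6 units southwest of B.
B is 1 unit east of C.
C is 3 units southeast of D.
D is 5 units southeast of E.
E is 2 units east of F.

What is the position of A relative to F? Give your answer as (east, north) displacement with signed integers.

Place F at the origin (east=0, north=0).
  E is 2 units east of F: delta (east=+2, north=+0); E at (east=2, north=0).
  D is 5 units southeast of E: delta (east=+5, north=-5); D at (east=7, north=-5).
  C is 3 units southeast of D: delta (east=+3, north=-3); C at (east=10, north=-8).
  B is 1 unit east of C: delta (east=+1, north=+0); B at (east=11, north=-8).
  A is 6 units southwest of B: delta (east=-6, north=-6); A at (east=5, north=-14).
Therefore A relative to F: (east=5, north=-14).

Answer: A is at (east=5, north=-14) relative to F.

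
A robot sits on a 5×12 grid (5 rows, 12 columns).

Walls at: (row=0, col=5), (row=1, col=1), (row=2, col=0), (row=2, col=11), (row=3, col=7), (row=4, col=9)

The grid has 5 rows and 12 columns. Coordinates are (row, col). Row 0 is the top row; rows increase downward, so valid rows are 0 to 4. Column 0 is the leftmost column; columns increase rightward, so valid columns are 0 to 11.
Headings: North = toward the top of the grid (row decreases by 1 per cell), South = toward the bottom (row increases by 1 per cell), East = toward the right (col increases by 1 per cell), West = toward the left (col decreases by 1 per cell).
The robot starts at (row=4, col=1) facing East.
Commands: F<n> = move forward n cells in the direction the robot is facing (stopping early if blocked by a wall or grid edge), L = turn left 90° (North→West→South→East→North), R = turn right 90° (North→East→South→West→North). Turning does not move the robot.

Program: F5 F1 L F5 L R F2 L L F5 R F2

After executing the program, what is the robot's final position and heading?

Start: (row=4, col=1), facing East
  F5: move forward 5, now at (row=4, col=6)
  F1: move forward 1, now at (row=4, col=7)
  L: turn left, now facing North
  F5: move forward 0/5 (blocked), now at (row=4, col=7)
  L: turn left, now facing West
  R: turn right, now facing North
  F2: move forward 0/2 (blocked), now at (row=4, col=7)
  L: turn left, now facing West
  L: turn left, now facing South
  F5: move forward 0/5 (blocked), now at (row=4, col=7)
  R: turn right, now facing West
  F2: move forward 2, now at (row=4, col=5)
Final: (row=4, col=5), facing West

Answer: Final position: (row=4, col=5), facing West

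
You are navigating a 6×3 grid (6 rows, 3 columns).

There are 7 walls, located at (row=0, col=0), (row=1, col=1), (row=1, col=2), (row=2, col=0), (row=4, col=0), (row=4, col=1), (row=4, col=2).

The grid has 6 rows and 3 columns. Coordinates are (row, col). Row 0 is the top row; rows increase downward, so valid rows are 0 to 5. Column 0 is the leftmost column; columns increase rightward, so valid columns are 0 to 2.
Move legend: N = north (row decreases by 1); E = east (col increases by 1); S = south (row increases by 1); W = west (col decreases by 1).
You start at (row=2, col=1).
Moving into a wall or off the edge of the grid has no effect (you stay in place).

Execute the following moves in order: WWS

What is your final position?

Answer: Final position: (row=3, col=1)

Derivation:
Start: (row=2, col=1)
  W (west): blocked, stay at (row=2, col=1)
  W (west): blocked, stay at (row=2, col=1)
  S (south): (row=2, col=1) -> (row=3, col=1)
Final: (row=3, col=1)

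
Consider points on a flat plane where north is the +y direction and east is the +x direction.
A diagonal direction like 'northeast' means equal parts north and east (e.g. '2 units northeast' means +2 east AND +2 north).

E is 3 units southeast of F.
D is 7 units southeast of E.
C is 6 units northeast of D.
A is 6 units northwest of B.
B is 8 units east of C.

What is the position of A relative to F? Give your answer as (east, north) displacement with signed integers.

Place F at the origin (east=0, north=0).
  E is 3 units southeast of F: delta (east=+3, north=-3); E at (east=3, north=-3).
  D is 7 units southeast of E: delta (east=+7, north=-7); D at (east=10, north=-10).
  C is 6 units northeast of D: delta (east=+6, north=+6); C at (east=16, north=-4).
  B is 8 units east of C: delta (east=+8, north=+0); B at (east=24, north=-4).
  A is 6 units northwest of B: delta (east=-6, north=+6); A at (east=18, north=2).
Therefore A relative to F: (east=18, north=2).

Answer: A is at (east=18, north=2) relative to F.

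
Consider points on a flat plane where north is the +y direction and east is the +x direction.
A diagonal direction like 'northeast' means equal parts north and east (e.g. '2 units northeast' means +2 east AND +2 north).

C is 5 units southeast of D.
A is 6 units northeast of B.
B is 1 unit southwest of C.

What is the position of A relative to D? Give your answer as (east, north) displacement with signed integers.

Place D at the origin (east=0, north=0).
  C is 5 units southeast of D: delta (east=+5, north=-5); C at (east=5, north=-5).
  B is 1 unit southwest of C: delta (east=-1, north=-1); B at (east=4, north=-6).
  A is 6 units northeast of B: delta (east=+6, north=+6); A at (east=10, north=0).
Therefore A relative to D: (east=10, north=0).

Answer: A is at (east=10, north=0) relative to D.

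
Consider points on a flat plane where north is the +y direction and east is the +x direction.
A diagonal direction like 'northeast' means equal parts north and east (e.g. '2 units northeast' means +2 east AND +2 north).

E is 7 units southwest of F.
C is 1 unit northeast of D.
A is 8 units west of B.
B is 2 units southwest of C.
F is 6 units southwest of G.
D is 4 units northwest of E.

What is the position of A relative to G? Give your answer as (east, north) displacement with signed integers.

Place G at the origin (east=0, north=0).
  F is 6 units southwest of G: delta (east=-6, north=-6); F at (east=-6, north=-6).
  E is 7 units southwest of F: delta (east=-7, north=-7); E at (east=-13, north=-13).
  D is 4 units northwest of E: delta (east=-4, north=+4); D at (east=-17, north=-9).
  C is 1 unit northeast of D: delta (east=+1, north=+1); C at (east=-16, north=-8).
  B is 2 units southwest of C: delta (east=-2, north=-2); B at (east=-18, north=-10).
  A is 8 units west of B: delta (east=-8, north=+0); A at (east=-26, north=-10).
Therefore A relative to G: (east=-26, north=-10).

Answer: A is at (east=-26, north=-10) relative to G.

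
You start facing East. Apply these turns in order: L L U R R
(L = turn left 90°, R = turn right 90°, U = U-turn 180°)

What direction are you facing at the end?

Answer: Final heading: West

Derivation:
Start: East
  L (left (90° counter-clockwise)) -> North
  L (left (90° counter-clockwise)) -> West
  U (U-turn (180°)) -> East
  R (right (90° clockwise)) -> South
  R (right (90° clockwise)) -> West
Final: West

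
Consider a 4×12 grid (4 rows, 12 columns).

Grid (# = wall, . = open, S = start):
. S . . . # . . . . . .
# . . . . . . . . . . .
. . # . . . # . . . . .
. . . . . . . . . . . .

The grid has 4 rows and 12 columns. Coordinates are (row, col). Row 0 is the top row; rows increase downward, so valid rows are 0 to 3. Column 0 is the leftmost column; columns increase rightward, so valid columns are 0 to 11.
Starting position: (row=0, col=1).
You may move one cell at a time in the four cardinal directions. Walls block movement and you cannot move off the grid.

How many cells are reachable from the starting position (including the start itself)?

Answer: Reachable cells: 44

Derivation:
BFS flood-fill from (row=0, col=1):
  Distance 0: (row=0, col=1)
  Distance 1: (row=0, col=0), (row=0, col=2), (row=1, col=1)
  Distance 2: (row=0, col=3), (row=1, col=2), (row=2, col=1)
  Distance 3: (row=0, col=4), (row=1, col=3), (row=2, col=0), (row=3, col=1)
  Distance 4: (row=1, col=4), (row=2, col=3), (row=3, col=0), (row=3, col=2)
  Distance 5: (row=1, col=5), (row=2, col=4), (row=3, col=3)
  Distance 6: (row=1, col=6), (row=2, col=5), (row=3, col=4)
  Distance 7: (row=0, col=6), (row=1, col=7), (row=3, col=5)
  Distance 8: (row=0, col=7), (row=1, col=8), (row=2, col=7), (row=3, col=6)
  Distance 9: (row=0, col=8), (row=1, col=9), (row=2, col=8), (row=3, col=7)
  Distance 10: (row=0, col=9), (row=1, col=10), (row=2, col=9), (row=3, col=8)
  Distance 11: (row=0, col=10), (row=1, col=11), (row=2, col=10), (row=3, col=9)
  Distance 12: (row=0, col=11), (row=2, col=11), (row=3, col=10)
  Distance 13: (row=3, col=11)
Total reachable: 44 (grid has 44 open cells total)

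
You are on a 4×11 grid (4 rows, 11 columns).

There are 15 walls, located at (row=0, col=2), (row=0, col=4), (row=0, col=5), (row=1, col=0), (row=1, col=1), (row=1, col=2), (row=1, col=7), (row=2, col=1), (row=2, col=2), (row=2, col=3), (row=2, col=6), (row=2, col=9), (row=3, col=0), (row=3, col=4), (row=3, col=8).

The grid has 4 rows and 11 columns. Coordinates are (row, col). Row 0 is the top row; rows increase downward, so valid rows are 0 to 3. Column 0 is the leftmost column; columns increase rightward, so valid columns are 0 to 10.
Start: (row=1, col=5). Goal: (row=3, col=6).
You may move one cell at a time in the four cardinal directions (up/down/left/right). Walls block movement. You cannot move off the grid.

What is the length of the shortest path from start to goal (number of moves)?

BFS from (row=1, col=5) until reaching (row=3, col=6):
  Distance 0: (row=1, col=5)
  Distance 1: (row=1, col=4), (row=1, col=6), (row=2, col=5)
  Distance 2: (row=0, col=6), (row=1, col=3), (row=2, col=4), (row=3, col=5)
  Distance 3: (row=0, col=3), (row=0, col=7), (row=3, col=6)  <- goal reached here
One shortest path (3 moves): (row=1, col=5) -> (row=2, col=5) -> (row=3, col=5) -> (row=3, col=6)

Answer: Shortest path length: 3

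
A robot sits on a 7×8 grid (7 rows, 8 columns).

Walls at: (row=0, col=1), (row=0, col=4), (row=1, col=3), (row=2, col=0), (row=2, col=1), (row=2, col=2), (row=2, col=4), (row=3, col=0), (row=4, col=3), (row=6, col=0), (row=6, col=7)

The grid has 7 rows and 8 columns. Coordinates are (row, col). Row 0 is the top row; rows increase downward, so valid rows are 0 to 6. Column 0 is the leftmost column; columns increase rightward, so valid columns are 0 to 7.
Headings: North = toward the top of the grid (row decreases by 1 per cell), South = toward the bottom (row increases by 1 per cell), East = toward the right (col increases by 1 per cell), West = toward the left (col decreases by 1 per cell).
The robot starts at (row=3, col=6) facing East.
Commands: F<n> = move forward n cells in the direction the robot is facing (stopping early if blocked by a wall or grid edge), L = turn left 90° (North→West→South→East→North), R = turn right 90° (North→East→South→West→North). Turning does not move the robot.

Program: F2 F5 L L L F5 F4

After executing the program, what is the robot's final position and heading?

Answer: Final position: (row=5, col=7), facing South

Derivation:
Start: (row=3, col=6), facing East
  F2: move forward 1/2 (blocked), now at (row=3, col=7)
  F5: move forward 0/5 (blocked), now at (row=3, col=7)
  L: turn left, now facing North
  L: turn left, now facing West
  L: turn left, now facing South
  F5: move forward 2/5 (blocked), now at (row=5, col=7)
  F4: move forward 0/4 (blocked), now at (row=5, col=7)
Final: (row=5, col=7), facing South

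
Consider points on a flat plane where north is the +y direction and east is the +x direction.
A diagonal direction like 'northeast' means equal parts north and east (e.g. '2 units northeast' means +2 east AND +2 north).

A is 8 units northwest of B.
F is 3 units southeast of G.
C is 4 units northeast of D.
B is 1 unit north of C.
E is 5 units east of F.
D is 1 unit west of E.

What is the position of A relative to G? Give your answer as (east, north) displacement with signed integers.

Place G at the origin (east=0, north=0).
  F is 3 units southeast of G: delta (east=+3, north=-3); F at (east=3, north=-3).
  E is 5 units east of F: delta (east=+5, north=+0); E at (east=8, north=-3).
  D is 1 unit west of E: delta (east=-1, north=+0); D at (east=7, north=-3).
  C is 4 units northeast of D: delta (east=+4, north=+4); C at (east=11, north=1).
  B is 1 unit north of C: delta (east=+0, north=+1); B at (east=11, north=2).
  A is 8 units northwest of B: delta (east=-8, north=+8); A at (east=3, north=10).
Therefore A relative to G: (east=3, north=10).

Answer: A is at (east=3, north=10) relative to G.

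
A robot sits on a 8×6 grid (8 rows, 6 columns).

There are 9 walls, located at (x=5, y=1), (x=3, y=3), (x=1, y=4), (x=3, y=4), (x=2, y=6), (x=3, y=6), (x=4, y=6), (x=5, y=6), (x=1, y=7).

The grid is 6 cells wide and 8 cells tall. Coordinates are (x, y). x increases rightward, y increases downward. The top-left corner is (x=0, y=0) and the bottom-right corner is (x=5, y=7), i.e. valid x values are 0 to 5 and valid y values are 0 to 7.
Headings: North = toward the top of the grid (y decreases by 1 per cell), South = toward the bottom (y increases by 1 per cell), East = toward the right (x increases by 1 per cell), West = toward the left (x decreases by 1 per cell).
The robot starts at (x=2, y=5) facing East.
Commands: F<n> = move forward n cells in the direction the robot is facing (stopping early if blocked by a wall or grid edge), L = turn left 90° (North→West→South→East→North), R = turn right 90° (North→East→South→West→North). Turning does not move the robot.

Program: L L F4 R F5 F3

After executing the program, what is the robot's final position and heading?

Start: (x=2, y=5), facing East
  L: turn left, now facing North
  L: turn left, now facing West
  F4: move forward 2/4 (blocked), now at (x=0, y=5)
  R: turn right, now facing North
  F5: move forward 5, now at (x=0, y=0)
  F3: move forward 0/3 (blocked), now at (x=0, y=0)
Final: (x=0, y=0), facing North

Answer: Final position: (x=0, y=0), facing North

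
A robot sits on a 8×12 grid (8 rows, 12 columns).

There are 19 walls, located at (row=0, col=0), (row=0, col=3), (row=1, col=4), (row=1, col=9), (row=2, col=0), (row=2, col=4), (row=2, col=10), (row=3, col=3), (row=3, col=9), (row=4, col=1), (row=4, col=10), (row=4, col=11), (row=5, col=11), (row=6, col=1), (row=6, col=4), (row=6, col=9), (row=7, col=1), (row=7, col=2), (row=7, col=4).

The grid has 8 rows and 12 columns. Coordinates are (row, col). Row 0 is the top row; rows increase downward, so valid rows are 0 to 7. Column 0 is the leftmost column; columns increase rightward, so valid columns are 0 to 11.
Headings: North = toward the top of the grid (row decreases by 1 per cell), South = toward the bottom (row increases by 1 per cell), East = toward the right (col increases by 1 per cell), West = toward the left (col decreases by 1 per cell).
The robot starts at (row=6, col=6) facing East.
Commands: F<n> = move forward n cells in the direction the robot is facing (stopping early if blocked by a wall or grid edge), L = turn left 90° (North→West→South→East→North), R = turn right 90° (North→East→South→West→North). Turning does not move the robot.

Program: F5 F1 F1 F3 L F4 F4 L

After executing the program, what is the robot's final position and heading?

Start: (row=6, col=6), facing East
  F5: move forward 2/5 (blocked), now at (row=6, col=8)
  F1: move forward 0/1 (blocked), now at (row=6, col=8)
  F1: move forward 0/1 (blocked), now at (row=6, col=8)
  F3: move forward 0/3 (blocked), now at (row=6, col=8)
  L: turn left, now facing North
  F4: move forward 4, now at (row=2, col=8)
  F4: move forward 2/4 (blocked), now at (row=0, col=8)
  L: turn left, now facing West
Final: (row=0, col=8), facing West

Answer: Final position: (row=0, col=8), facing West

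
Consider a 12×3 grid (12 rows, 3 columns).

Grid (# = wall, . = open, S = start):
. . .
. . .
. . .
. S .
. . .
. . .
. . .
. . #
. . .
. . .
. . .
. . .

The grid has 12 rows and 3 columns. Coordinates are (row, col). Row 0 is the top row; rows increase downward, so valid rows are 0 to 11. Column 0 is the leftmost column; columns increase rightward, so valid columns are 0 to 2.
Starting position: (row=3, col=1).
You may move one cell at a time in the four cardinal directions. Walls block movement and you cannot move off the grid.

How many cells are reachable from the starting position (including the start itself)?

Answer: Reachable cells: 35

Derivation:
BFS flood-fill from (row=3, col=1):
  Distance 0: (row=3, col=1)
  Distance 1: (row=2, col=1), (row=3, col=0), (row=3, col=2), (row=4, col=1)
  Distance 2: (row=1, col=1), (row=2, col=0), (row=2, col=2), (row=4, col=0), (row=4, col=2), (row=5, col=1)
  Distance 3: (row=0, col=1), (row=1, col=0), (row=1, col=2), (row=5, col=0), (row=5, col=2), (row=6, col=1)
  Distance 4: (row=0, col=0), (row=0, col=2), (row=6, col=0), (row=6, col=2), (row=7, col=1)
  Distance 5: (row=7, col=0), (row=8, col=1)
  Distance 6: (row=8, col=0), (row=8, col=2), (row=9, col=1)
  Distance 7: (row=9, col=0), (row=9, col=2), (row=10, col=1)
  Distance 8: (row=10, col=0), (row=10, col=2), (row=11, col=1)
  Distance 9: (row=11, col=0), (row=11, col=2)
Total reachable: 35 (grid has 35 open cells total)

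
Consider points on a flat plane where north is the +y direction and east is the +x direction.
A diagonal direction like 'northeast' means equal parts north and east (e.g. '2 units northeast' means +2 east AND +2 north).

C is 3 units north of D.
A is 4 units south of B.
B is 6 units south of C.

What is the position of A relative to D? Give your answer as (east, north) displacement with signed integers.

Answer: A is at (east=0, north=-7) relative to D.

Derivation:
Place D at the origin (east=0, north=0).
  C is 3 units north of D: delta (east=+0, north=+3); C at (east=0, north=3).
  B is 6 units south of C: delta (east=+0, north=-6); B at (east=0, north=-3).
  A is 4 units south of B: delta (east=+0, north=-4); A at (east=0, north=-7).
Therefore A relative to D: (east=0, north=-7).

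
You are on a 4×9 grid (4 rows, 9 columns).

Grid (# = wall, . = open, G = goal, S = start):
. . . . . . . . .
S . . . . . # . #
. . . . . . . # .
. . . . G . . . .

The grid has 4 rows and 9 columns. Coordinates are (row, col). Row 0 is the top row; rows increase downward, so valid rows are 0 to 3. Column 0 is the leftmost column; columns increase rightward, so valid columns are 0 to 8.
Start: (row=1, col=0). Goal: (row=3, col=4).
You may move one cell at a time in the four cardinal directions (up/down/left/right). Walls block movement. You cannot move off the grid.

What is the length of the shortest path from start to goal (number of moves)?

Answer: Shortest path length: 6

Derivation:
BFS from (row=1, col=0) until reaching (row=3, col=4):
  Distance 0: (row=1, col=0)
  Distance 1: (row=0, col=0), (row=1, col=1), (row=2, col=0)
  Distance 2: (row=0, col=1), (row=1, col=2), (row=2, col=1), (row=3, col=0)
  Distance 3: (row=0, col=2), (row=1, col=3), (row=2, col=2), (row=3, col=1)
  Distance 4: (row=0, col=3), (row=1, col=4), (row=2, col=3), (row=3, col=2)
  Distance 5: (row=0, col=4), (row=1, col=5), (row=2, col=4), (row=3, col=3)
  Distance 6: (row=0, col=5), (row=2, col=5), (row=3, col=4)  <- goal reached here
One shortest path (6 moves): (row=1, col=0) -> (row=1, col=1) -> (row=1, col=2) -> (row=1, col=3) -> (row=1, col=4) -> (row=2, col=4) -> (row=3, col=4)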